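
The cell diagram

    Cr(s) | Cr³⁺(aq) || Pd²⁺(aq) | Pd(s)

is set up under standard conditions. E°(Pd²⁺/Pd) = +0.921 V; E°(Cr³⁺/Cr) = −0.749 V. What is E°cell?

By convention the left-hand electrode in cell notation is the anode (oxidation) and the right-hand electrode is the cathode (reduction).
E°cell = E°(right) − E°(left) = +0.921 − (−0.749) = +1.670 V.

+1.670 V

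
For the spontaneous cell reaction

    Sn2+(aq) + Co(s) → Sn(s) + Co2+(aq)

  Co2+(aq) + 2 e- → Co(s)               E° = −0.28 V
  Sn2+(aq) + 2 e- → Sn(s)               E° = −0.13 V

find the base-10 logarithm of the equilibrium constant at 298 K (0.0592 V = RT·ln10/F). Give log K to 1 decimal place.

The Sn²⁺/Sn couple is reduced (cathode); E°cell = −0.13 − (−0.28) = +0.15 V with n = 2.
At equilibrium E = 0, so log K = nE°cell / 0.0592 = (2)(+0.15) / 0.0592 = 5.1.

log K = 5.1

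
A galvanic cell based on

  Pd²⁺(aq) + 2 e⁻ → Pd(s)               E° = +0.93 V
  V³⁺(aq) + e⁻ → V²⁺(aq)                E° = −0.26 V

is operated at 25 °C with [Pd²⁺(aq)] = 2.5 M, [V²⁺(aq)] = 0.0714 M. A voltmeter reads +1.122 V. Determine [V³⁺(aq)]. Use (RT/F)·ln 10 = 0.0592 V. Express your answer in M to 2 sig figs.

Pd²⁺/Pd is the cathode (higher E°); E°cell = +0.93 − (−0.26) = +1.19 V with n = 2.
From the Nernst equation, log Q = n(E° − E)/0.0592 = 2·(+1.19 − (+1.122))/0.0592 = 2.297.
The balanced reaction is Pd²⁺(aq) + 2 V²⁺(aq) → Pd(s) + 2 V³⁺(aq), so Q = [V³⁺(aq)]^2 / ([Pd²⁺(aq)]·[V²⁺(aq)]^2).
Isolating [V³⁺(aq)] in Q = 10^{2.297} yields log [V³⁺(aq)] = 0.201, i.e. 1.6 M.

1.6 M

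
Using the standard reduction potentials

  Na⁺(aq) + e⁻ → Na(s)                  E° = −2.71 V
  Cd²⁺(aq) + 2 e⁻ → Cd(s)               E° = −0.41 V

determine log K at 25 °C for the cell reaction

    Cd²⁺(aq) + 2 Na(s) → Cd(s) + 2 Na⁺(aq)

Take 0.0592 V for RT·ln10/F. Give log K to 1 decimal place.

The Cd²⁺/Cd couple is reduced (cathode); E°cell = −0.41 − (−2.71) = +2.30 V with n = 2.
At equilibrium E = 0, so log K = nE°cell / 0.0592 = (2)(+2.30) / 0.0592 = 77.7.

log K = 77.7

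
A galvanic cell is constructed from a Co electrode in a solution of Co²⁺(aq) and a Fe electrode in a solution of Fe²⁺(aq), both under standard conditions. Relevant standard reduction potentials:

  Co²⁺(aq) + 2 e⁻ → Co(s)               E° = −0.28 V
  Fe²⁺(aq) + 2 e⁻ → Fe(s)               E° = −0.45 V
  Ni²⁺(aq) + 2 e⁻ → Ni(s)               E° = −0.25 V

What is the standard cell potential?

+0.17 V

The Co²⁺/Co couple has the higher E°, so Co ion is reduced (cathode) and Fe is oxidized (anode).
E°cell = E°(cathode) − E°(anode) = −0.28 − (−0.45) = +0.17 V.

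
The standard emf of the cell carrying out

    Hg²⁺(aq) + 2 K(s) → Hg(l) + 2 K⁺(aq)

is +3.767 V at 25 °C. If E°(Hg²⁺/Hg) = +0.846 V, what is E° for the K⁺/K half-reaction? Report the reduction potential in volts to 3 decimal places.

In the reaction as written the Hg²⁺/Hg couple is reduced (cathode) and K⁺/K is oxidized (anode), so E°cell = E°(Hg²⁺/Hg) − E°(K⁺/K).
E°(K⁺/K) = E°(cathode) − E°cell = +0.846 − (+3.767) = −2.921 V.

−2.921 V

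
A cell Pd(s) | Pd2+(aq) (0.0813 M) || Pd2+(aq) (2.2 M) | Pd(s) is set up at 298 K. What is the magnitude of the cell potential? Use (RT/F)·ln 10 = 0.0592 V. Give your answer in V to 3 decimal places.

For a concentration cell E°cell = 0, since both electrodes use the same couple.
The compartment with the higher Pd2+(aq) concentration (2.2 M) acts as the cathode; ions are reduced there and produced at the dilute (0.0813 M) anode.
With n = 2, Ecell = −(0.0592/2)·log([dilute]/[conc]) = −(0.0592/2)·log(0.0813/2.2) = +0.042 V.

0.042 V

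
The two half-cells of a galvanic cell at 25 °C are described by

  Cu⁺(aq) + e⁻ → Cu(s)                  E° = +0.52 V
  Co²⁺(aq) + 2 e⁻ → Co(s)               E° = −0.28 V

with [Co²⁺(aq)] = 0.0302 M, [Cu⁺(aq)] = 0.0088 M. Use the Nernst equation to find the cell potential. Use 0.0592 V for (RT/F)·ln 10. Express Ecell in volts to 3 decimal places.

+0.723 V

Cu⁺/Cu is reduced (cathode, E° = +0.52 V) and Co²⁺/Co is oxidized (anode).
E°cell = +0.52 − (−0.28) = +0.80 V, with n = 2 electrons transferred.
The balanced reaction is 2 Cu⁺(aq) + Co(s) → 2 Cu(s) + Co²⁺(aq), so Q = [Co²⁺(aq)] / [Cu⁺(aq)]^2 = 390 and log Q = 2.591.
By the Nernst equation, E = +0.80 − (0.0592/2)·(2.591) = +0.723 V.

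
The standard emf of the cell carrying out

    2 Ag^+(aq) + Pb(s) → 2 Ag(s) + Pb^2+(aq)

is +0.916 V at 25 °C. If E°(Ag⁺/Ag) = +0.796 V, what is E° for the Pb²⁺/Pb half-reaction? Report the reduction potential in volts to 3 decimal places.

In the reaction as written the Ag⁺/Ag couple is reduced (cathode) and Pb²⁺/Pb is oxidized (anode), so E°cell = E°(Ag⁺/Ag) − E°(Pb²⁺/Pb).
E°(Pb²⁺/Pb) = E°(cathode) − E°cell = +0.796 − (+0.916) = −0.120 V.

−0.120 V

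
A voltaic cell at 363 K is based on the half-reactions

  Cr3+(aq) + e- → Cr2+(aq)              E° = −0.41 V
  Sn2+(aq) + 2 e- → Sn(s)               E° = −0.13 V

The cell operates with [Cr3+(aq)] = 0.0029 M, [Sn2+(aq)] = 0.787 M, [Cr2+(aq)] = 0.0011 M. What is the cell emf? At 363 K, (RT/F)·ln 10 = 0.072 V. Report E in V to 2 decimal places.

Sn²⁺/Sn is reduced (cathode, E° = −0.13 V) and Cr³⁺/Cr²⁺ is oxidized (anode).
The standard potential is −0.13 − (−0.41) = +0.28 V and the balanced reaction transfers n = 2 electrons.
Balancing gives Sn2+(aq) + 2 Cr2+(aq) → Sn(s) + 2 Cr3+(aq); hence Q = [Cr3+(aq)]^2 / ([Sn2+(aq)]·[Cr2+(aq)]^2) = 8.83 (log Q = 0.946).
By the Nernst equation, E = +0.28 − (0.072/2)·(0.946) = +0.25 V.

+0.25 V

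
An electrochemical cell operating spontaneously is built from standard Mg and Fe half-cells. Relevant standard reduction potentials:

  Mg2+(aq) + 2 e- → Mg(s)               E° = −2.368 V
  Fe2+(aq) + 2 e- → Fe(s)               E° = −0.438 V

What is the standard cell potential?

The Fe²⁺/Fe couple has the higher E°, so Fe ion is reduced (cathode) and Mg is oxidized (anode).
E°cell = E°(cathode) − E°(anode) = −0.438 − (−2.368) = +1.930 V.

+1.930 V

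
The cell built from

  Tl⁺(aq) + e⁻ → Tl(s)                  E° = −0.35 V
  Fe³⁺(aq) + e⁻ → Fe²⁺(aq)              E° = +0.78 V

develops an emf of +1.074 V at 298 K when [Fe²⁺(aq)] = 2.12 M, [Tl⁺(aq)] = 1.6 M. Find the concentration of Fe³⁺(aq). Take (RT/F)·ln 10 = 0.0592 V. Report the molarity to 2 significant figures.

Fe³⁺/Fe²⁺ is the cathode (higher E°); E°cell = +0.78 − (−0.35) = +1.13 V with n = 1.
Rearranging E = E° − (0.0592/n)·log Q gives log Q = 1(+1.13 − (+1.074))/0.0592 = 0.946.
For Fe³⁺(aq) + Tl(s) → Fe²⁺(aq) + Tl⁺(aq), the reaction quotient is Q = ([Fe²⁺(aq)]·[Tl⁺(aq)]) / [Fe³⁺(aq)].
Solving for the unknown gives log [Fe³⁺(aq)] = −0.416, so [Fe³⁺(aq)] ≈ 0.38 M.

0.38 M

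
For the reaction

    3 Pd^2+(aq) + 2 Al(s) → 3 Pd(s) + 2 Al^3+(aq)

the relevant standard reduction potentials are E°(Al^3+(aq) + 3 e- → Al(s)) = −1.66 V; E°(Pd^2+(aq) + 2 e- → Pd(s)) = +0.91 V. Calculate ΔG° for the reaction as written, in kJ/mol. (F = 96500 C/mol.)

−1488 kJ/mol

In the reaction as written Pd^2+(aq) is reduced, so the Pd²⁺/Pd couple is the cathode and Al³⁺/Al is the anode.
E°cell = +0.91 − (−1.66) = +2.57 V; balancing electrons gives n = 6.
ΔG° = −nFE°cell = −(6)(96500)(+2.57) J/mol = −1488 kJ/mol.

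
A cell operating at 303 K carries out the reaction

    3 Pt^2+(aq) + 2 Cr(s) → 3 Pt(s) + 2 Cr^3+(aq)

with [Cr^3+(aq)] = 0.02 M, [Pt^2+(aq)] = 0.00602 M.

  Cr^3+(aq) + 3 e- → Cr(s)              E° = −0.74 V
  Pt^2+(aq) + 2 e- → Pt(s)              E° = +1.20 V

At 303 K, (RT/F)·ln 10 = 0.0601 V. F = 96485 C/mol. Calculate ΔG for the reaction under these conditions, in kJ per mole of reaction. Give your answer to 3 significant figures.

E°cell = +1.20 − (−0.74) = +1.94 V; the balanced reaction transfers n = 6 electrons.
The reaction quotient is [Cr^3+(aq)]^2 / [Pt^2+(aq)]^3 = 1.83×10^3; by Nernst, E = +1.94 − (0.0601/6)(3.263) = +1.9073 V.
Finally ΔG = −nFE = −(6)(96485 C/mol)(+1.9073 V) = −1100 kJ/mol.

−1100 kJ/mol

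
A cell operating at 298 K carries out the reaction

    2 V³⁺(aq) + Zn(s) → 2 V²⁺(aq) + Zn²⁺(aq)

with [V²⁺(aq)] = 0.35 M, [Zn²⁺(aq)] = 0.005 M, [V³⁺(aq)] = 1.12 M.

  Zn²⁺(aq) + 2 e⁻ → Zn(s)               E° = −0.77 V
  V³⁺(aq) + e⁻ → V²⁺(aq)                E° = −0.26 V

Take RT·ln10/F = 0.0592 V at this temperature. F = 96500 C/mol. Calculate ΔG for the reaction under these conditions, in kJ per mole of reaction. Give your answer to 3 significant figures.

−117 kJ/mol

With V³⁺/V²⁺ reduced at the cathode, E°cell = −0.26 − (−0.77) = +0.51 V and n = 2.
The reaction quotient is ([V²⁺(aq)]^2·[Zn²⁺(aq)]) / [V³⁺(aq)]^2 = 0.000488; by Nernst, E = +0.51 − (0.0592/2)(−3.311) = +0.6080 V.
Finally ΔG = −nFE = −(2)(96500 C/mol)(+0.6080 V) = −117 kJ/mol.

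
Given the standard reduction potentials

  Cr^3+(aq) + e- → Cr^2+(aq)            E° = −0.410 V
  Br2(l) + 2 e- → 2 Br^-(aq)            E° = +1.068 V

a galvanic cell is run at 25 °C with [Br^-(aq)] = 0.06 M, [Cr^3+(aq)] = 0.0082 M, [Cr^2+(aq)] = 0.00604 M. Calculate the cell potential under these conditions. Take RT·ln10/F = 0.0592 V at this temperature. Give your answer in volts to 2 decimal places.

+1.54 V

Br₂/Br⁻ is reduced (cathode, E° = +1.068 V) and Cr³⁺/Cr²⁺ is oxidized (anode).
The standard potential is +1.068 − (−0.410) = +1.478 V and the balanced reaction transfers n = 2 electrons.
The balanced reaction is Br2(l) + 2 Cr^2+(aq) → 2 Br^-(aq) + 2 Cr^3+(aq), so Q = ([Br^-(aq)]^2·[Cr^3+(aq)]^2) / [Cr^2+(aq)]^2 = 0.00664 and log Q = −2.178.
By the Nernst equation, E = +1.478 − (0.0592/2)·(−2.178) = +1.54 V.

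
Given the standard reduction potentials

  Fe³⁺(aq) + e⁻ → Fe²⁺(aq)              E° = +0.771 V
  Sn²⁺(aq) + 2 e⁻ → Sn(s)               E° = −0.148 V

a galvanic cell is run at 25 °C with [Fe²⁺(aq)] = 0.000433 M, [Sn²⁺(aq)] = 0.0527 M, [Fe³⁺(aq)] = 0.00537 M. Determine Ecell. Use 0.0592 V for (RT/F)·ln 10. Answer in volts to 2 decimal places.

The Fe³⁺/Fe²⁺ couple has the more positive E°, so it is the cathode; Sn²⁺/Sn is the anode.
E°cell = E°cat − E°an = +0.771 − (−0.148) = +0.919 V; n = 2.
For the overall reaction 2 Fe³⁺(aq) + Sn(s) → 2 Fe²⁺(aq) + Sn²⁺(aq), Q = ([Fe²⁺(aq)]^2·[Sn²⁺(aq)]) / [Fe³⁺(aq)]^2 = 0.000343, giving log Q = −3.465.
By the Nernst equation, E = +0.919 − (0.0592/2)·(−3.465) = +1.02 V.

+1.02 V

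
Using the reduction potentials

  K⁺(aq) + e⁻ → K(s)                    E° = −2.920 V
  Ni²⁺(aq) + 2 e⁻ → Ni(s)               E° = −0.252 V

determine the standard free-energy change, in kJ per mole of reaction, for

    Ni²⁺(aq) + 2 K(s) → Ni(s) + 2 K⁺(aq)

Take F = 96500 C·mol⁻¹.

−515 kJ/mol

In the reaction as written Ni²⁺(aq) is reduced, so the Ni²⁺/Ni couple is the cathode and K⁺/K is the anode.
E°cell = −0.252 − (−2.920) = +2.668 V; balancing electrons gives n = 2.
ΔG° = −nFE°cell = −(2)(96500)(+2.668) J/mol = −515 kJ/mol.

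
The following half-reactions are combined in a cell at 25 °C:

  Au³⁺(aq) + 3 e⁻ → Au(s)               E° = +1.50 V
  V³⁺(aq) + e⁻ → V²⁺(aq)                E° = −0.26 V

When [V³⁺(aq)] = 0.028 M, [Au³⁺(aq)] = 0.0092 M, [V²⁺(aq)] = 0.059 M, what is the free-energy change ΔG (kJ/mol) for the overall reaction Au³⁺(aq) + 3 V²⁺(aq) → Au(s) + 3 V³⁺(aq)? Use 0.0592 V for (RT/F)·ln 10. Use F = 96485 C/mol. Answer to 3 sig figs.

−503 kJ/mol

With Au³⁺/Au reduced at the cathode, E°cell = +1.50 − (−0.26) = +1.76 V and n = 3.
Here Q = [V³⁺(aq)]^3 / ([Au³⁺(aq)]·[V²⁺(aq)]^3) = 11.6 (log Q = 1.065), giving E = +1.76 − (0.0592/3)·(1.065) = +1.7390 V.
Then ΔG = −nFE = −3 × 96485 × +1.7390 J/mol = −503 kJ/mol.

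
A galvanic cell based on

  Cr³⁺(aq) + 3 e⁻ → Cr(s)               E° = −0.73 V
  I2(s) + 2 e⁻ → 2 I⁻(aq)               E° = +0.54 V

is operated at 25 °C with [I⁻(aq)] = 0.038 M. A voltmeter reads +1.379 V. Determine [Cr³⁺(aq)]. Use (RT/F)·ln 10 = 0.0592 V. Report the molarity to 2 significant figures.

0.055 M

With I₂/I⁻ at the cathode and Cr³⁺/Cr at the anode, E°cell = +0.54 − (−0.73) = +1.27 V (n = 6).
Rearranging E = E° − (0.0592/n)·log Q gives log Q = 6(+1.27 − (+1.379))/0.0592 = −11.047.
The balanced reaction is 3 I2(s) + 2 Cr(s) → 6 I⁻(aq) + 2 Cr³⁺(aq), so Q = [I⁻(aq)]^6·[Cr³⁺(aq)]^2.
Solving for the unknown gives log [Cr³⁺(aq)] = −1.263, so [Cr³⁺(aq)] ≈ 0.055 M.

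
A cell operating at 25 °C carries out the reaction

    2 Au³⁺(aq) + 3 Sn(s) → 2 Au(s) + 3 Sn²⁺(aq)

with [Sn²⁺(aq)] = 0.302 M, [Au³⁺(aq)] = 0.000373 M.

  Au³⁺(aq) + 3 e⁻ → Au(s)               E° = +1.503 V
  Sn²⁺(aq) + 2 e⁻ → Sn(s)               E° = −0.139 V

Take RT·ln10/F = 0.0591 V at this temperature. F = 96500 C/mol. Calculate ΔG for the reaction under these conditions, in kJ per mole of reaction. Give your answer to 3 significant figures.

The standard cell potential is +1.503 − (−0.139) = +1.642 V, with n = 6 electrons in the balanced equation.
The reaction quotient is [Sn²⁺(aq)]^3 / [Au³⁺(aq)]^2 = 1.98×10^5; by Nernst, E = +1.642 − (0.0591/6)(5.297) = +1.5898 V.
Finally ΔG = −nFE = −(6)(96500 C/mol)(+1.5898 V) = −920 kJ/mol.

−920 kJ/mol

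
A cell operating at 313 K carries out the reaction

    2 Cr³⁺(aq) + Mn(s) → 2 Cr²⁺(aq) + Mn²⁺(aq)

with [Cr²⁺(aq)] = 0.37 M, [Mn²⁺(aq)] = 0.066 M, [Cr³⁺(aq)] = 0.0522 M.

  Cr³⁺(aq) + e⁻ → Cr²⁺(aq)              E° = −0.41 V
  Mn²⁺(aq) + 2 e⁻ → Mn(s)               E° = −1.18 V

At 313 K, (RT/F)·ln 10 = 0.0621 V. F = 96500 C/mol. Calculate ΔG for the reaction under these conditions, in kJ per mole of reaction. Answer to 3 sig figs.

With Cr³⁺/Cr²⁺ reduced at the cathode, E°cell = −0.41 − (−1.18) = +0.77 V and n = 2.
Q = ([Cr²⁺(aq)]^2·[Mn²⁺(aq)]) / [Cr³⁺(aq)]^2 = 3.32, so log Q = 0.521 and E = +0.77 − (0.0621/2)(0.521) = +0.7538 V.
ΔG = −nFE = −(2)(96500)(+0.7538) J/mol = −145 kJ/mol.

−145 kJ/mol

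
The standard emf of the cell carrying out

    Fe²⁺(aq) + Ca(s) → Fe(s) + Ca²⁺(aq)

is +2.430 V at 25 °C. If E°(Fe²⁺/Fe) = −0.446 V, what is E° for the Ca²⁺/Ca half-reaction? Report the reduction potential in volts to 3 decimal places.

−2.876 V

In the reaction as written the Fe²⁺/Fe couple is reduced (cathode) and Ca²⁺/Ca is oxidized (anode), so E°cell = E°(Fe²⁺/Fe) − E°(Ca²⁺/Ca).
E°(Ca²⁺/Ca) = E°(cathode) − E°cell = −0.446 − (+2.430) = −2.876 V.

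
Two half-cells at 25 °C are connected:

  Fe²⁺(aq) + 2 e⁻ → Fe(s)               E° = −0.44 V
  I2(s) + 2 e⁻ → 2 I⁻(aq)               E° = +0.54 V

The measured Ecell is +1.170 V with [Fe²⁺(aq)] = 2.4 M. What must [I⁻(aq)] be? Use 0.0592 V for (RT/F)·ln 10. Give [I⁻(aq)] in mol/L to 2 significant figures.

The I₂/I⁻ couple has the larger reduction potential, so it is the cathode: E°cell = +0.54 − (−0.44) = +0.98 V and n = 2.
Rearranging E = E° − (0.0592/n)·log Q gives log Q = 2(+0.98 − (+1.170))/0.0592 = −6.419.
The balanced reaction is I2(s) + Fe(s) → 2 I⁻(aq) + Fe²⁺(aq), so Q = [I⁻(aq)]^2·[Fe²⁺(aq)].
Solving for the unknown gives log [I⁻(aq)] = −3.400, so [I⁻(aq)] ≈ 0.00040 M.

0.00040 M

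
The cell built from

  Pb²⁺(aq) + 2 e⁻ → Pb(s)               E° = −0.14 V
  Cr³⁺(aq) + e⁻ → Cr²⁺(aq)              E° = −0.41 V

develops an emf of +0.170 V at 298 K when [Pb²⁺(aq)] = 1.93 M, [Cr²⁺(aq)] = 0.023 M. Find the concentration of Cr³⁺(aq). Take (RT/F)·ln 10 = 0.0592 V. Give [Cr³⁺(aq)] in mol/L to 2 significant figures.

1.6 M

Pb²⁺/Pb is the cathode (higher E°); E°cell = −0.14 − (−0.41) = +0.27 V with n = 2.
From the Nernst equation, log Q = n(E° − E)/0.0592 = 2·(+0.27 − (+0.170))/0.0592 = 3.378.
Balancing electrons gives Pb²⁺(aq) + 2 Cr²⁺(aq) → Pb(s) + 2 Cr³⁺(aq); thus Q = [Cr³⁺(aq)]^2 / ([Pb²⁺(aq)]·[Cr²⁺(aq)]^2).
Solving for the unknown gives log [Cr³⁺(aq)] = 0.194, so [Cr³⁺(aq)] ≈ 1.6 M.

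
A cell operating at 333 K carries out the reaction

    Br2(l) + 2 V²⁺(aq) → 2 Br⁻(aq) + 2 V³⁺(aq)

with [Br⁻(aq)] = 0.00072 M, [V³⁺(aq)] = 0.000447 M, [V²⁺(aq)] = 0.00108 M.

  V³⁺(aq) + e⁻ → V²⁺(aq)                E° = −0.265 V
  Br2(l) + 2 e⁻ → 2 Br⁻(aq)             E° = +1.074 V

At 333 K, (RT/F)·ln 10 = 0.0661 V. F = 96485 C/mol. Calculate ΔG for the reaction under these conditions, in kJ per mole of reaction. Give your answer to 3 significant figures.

−303 kJ/mol

E°cell = +1.074 − (−0.265) = +1.339 V; the balanced reaction transfers n = 2 electrons.
The reaction quotient is ([Br⁻(aq)]^2·[V³⁺(aq)]^2) / [V²⁺(aq)]^2 = 8.88×10^−8; by Nernst, E = +1.339 − (0.0661/2)(−7.052) = +1.5721 V.
Finally ΔG = −nFE = −(2)(96485 C/mol)(+1.5721 V) = −303 kJ/mol.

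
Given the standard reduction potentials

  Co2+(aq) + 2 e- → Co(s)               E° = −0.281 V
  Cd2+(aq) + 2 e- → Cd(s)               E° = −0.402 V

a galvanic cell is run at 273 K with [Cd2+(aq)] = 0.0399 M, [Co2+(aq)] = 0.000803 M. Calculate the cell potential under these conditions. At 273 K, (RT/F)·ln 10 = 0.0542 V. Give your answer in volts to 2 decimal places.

The Co²⁺/Co couple has the more positive E°, so it is the cathode; Cd²⁺/Cd is the anode.
E°cell = −0.281 − (−0.402) = +0.121 V, with n = 2 electrons transferred.
For the overall reaction Co2+(aq) + Cd(s) → Co(s) + Cd2+(aq), Q = [Cd2+(aq)] / [Co2+(aq)] = 49.7, giving log Q = 1.696.
E = E° − (0.0542/n)·log Q = +0.121 − (0.0542/2)(1.696) = +0.08 V.

+0.08 V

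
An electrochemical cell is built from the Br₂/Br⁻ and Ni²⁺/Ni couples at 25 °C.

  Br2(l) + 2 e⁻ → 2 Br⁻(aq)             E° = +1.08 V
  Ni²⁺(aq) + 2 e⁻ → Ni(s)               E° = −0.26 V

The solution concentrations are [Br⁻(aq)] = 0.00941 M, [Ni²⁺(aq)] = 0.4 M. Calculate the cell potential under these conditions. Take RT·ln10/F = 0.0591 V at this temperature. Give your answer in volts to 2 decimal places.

Br₂/Br⁻ is reduced (cathode, E° = +1.08 V) and Ni²⁺/Ni is oxidized (anode).
E°cell = E°cat − E°an = +1.08 − (−0.26) = +1.34 V; n = 2.
For the overall reaction Br2(l) + Ni(s) → 2 Br⁻(aq) + Ni²⁺(aq), Q = [Br⁻(aq)]^2·[Ni²⁺(aq)] = 3.54×10^−5, giving log Q = −4.451.
By the Nernst equation, E = +1.34 − (0.0591/2)·(−4.451) = +1.47 V.

+1.47 V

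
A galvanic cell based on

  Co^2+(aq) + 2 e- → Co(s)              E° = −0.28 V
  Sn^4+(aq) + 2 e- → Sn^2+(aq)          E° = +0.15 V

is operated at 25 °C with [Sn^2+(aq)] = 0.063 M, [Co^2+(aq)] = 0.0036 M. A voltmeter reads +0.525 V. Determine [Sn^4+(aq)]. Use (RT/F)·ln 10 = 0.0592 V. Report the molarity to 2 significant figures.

The Sn⁴⁺/Sn²⁺ couple has the larger reduction potential, so it is the cathode: E°cell = +0.15 − (−0.28) = +0.43 V and n = 2.
Since E = E° − (0.0592/n)·log Q, log Q = n(E° − E)/0.0592 = −3.209.
The balanced reaction is Sn^4+(aq) + Co(s) → Sn^2+(aq) + Co^2+(aq), so Q = ([Sn^2+(aq)]·[Co^2+(aq)]) / [Sn^4+(aq)].
Solving for the unknown gives log [Sn^4+(aq)] = −0.435, so [Sn^4+(aq)] ≈ 0.37 M.

0.37 M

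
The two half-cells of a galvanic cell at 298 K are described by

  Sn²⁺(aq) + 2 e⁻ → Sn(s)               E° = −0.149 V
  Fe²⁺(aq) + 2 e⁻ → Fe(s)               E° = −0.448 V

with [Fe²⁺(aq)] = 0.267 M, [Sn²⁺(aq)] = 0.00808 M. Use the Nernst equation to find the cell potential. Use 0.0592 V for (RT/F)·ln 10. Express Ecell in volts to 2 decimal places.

The Sn²⁺/Sn couple has the more positive E°, so it is the cathode; Fe²⁺/Fe is the anode.
The standard potential is −0.149 − (−0.448) = +0.299 V and the balanced reaction transfers n = 2 electrons.
For the overall reaction Sn²⁺(aq) + Fe(s) → Sn(s) + Fe²⁺(aq), Q = [Fe²⁺(aq)] / [Sn²⁺(aq)] = 33, giving log Q = 1.519.
By the Nernst equation, E = +0.299 − (0.0592/2)·(1.519) = +0.25 V.

+0.25 V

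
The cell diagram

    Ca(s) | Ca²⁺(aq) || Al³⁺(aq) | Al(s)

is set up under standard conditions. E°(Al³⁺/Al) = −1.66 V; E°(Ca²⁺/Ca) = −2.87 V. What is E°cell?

By convention the left-hand electrode in cell notation is the anode (oxidation) and the right-hand electrode is the cathode (reduction).
E°cell = E°(right) − E°(left) = −1.66 − (−2.87) = +1.21 V.

+1.21 V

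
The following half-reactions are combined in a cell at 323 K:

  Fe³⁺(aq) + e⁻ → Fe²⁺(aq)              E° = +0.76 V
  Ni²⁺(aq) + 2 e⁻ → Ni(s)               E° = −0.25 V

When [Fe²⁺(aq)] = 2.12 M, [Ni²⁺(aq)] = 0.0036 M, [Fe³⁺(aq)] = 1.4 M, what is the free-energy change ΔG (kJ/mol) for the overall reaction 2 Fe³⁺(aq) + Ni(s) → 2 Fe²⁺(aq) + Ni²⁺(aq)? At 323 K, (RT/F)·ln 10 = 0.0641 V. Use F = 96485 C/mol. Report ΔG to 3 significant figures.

−208 kJ/mol

The standard cell potential is +0.76 − (−0.25) = +1.01 V, with n = 2 electrons in the balanced equation.
The reaction quotient is ([Fe²⁺(aq)]^2·[Ni²⁺(aq)]) / [Fe³⁺(aq)]^2 = 0.00826; by Nernst, E = +1.01 − (0.0641/2)(−2.083) = +1.0768 V.
Finally ΔG = −nFE = −(2)(96485 C/mol)(+1.0768 V) = −208 kJ/mol.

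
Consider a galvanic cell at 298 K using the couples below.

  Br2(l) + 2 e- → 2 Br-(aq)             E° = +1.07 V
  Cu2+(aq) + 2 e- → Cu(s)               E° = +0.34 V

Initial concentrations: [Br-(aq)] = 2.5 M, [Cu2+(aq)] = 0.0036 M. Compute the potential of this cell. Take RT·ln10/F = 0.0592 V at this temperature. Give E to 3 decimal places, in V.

The Br₂/Br⁻ couple has the more positive E°, so it is the cathode; Cu²⁺/Cu is the anode.
The standard potential is +1.07 − (+0.34) = +0.73 V and the balanced reaction transfers n = 2 electrons.
Balancing gives Br2(l) + Cu(s) → 2 Br-(aq) + Cu2+(aq); hence Q = [Br-(aq)]^2·[Cu2+(aq)] = 0.0225 (log Q = −1.648).
By the Nernst equation, E = +0.73 − (0.0592/2)·(−1.648) = +0.779 V.

+0.779 V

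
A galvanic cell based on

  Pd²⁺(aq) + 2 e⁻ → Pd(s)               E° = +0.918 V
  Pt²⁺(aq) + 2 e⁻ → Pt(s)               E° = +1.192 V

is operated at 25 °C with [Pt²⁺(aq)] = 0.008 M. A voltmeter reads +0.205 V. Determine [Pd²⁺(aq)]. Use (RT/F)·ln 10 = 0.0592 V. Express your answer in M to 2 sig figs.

With Pt²⁺/Pt at the cathode and Pd²⁺/Pd at the anode, E°cell = +1.192 − (+0.918) = +0.274 V (n = 2).
From the Nernst equation, log Q = n(E° − E)/0.0592 = 2·(+0.274 − (+0.205))/0.0592 = 2.331.
For Pt²⁺(aq) + Pd(s) → Pt(s) + Pd²⁺(aq), the reaction quotient is Q = [Pd²⁺(aq)] / [Pt²⁺(aq)].
Substituting the known concentrations and solving, log [Pd²⁺(aq)] = 0.234 and [Pd²⁺(aq)] = 1.7 M.

1.7 M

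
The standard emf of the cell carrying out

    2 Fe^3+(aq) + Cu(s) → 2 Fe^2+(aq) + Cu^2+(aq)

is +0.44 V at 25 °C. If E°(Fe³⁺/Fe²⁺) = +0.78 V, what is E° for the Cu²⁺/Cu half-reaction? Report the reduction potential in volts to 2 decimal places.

In the reaction as written the Fe³⁺/Fe²⁺ couple is reduced (cathode) and Cu²⁺/Cu is oxidized (anode), so E°cell = E°(Fe³⁺/Fe²⁺) − E°(Cu²⁺/Cu).
E°(Cu²⁺/Cu) = E°(cathode) − E°cell = +0.78 − (+0.44) = +0.34 V.

+0.34 V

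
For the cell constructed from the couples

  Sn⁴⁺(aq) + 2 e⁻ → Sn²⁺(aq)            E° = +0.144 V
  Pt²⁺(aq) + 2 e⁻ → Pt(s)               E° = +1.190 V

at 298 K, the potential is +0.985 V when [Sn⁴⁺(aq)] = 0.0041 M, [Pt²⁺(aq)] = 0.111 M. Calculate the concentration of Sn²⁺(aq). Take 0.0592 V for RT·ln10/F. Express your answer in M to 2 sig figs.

With Pt²⁺/Pt at the cathode and Sn⁴⁺/Sn²⁺ at the anode, E°cell = +1.190 − (+0.144) = +1.046 V (n = 2).
From the Nernst equation, log Q = n(E° − E)/0.0592 = 2·(+1.046 − (+0.985))/0.0592 = 2.061.
Balancing electrons gives Pt²⁺(aq) + Sn²⁺(aq) → Pt(s) + Sn⁴⁺(aq); thus Q = [Sn⁴⁺(aq)] / ([Pt²⁺(aq)]·[Sn²⁺(aq)]).
Isolating [Sn²⁺(aq)] in Q = 10^{2.061} yields log [Sn²⁺(aq)] = −3.494, i.e. 0.00032 M.

0.00032 M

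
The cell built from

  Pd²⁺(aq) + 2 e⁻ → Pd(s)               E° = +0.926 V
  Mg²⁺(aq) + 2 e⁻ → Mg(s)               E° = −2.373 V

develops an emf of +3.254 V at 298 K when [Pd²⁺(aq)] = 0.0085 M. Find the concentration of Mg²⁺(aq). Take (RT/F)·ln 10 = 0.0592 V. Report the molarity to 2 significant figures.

Pd²⁺/Pd is the cathode (higher E°); E°cell = +0.926 − (−2.373) = +3.299 V with n = 2.
Rearranging E = E° − (0.0592/n)·log Q gives log Q = 2(+3.299 − (+3.254))/0.0592 = 1.520.
The balanced reaction is Pd²⁺(aq) + Mg(s) → Pd(s) + Mg²⁺(aq), so Q = [Mg²⁺(aq)] / [Pd²⁺(aq)].
Substituting the known concentrations and solving, log [Mg²⁺(aq)] = −0.551 and [Mg²⁺(aq)] = 0.28 M.

0.28 M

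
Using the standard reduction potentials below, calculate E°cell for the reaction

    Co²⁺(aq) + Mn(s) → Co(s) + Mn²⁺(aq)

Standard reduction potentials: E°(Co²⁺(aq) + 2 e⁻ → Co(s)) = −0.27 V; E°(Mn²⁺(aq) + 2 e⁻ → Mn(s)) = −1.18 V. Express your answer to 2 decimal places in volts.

Co²⁺(aq) gains electrons, so the Co²⁺/Co couple is the cathode; the Mn²⁺/Mn couple is the anode.
E°cell = E°(cathode) − E°(anode) = −0.27 − (−1.18) = +0.91 V.
The positive value indicates the reaction is spontaneous as written.

+0.91 V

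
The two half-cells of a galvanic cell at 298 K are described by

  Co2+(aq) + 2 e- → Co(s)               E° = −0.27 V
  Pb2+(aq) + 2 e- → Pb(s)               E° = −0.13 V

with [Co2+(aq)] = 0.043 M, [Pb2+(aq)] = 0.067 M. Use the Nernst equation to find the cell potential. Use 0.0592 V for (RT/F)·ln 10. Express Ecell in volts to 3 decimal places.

The Pb²⁺/Pb couple has the more positive E°, so it is the cathode; Co²⁺/Co is the anode.
The standard potential is −0.13 − (−0.27) = +0.14 V and the balanced reaction transfers n = 2 electrons.
The balanced reaction is Pb2+(aq) + Co(s) → Pb(s) + Co2+(aq), so Q = [Co2+(aq)] / [Pb2+(aq)] = 0.642 and log Q = −0.193.
By the Nernst equation, E = +0.14 − (0.0592/2)·(−0.193) = +0.146 V.

+0.146 V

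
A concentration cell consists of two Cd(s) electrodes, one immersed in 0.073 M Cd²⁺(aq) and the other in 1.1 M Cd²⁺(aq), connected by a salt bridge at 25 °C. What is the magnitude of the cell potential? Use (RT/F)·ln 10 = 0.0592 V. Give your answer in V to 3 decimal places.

0.035 V

For a concentration cell E°cell = 0, since both electrodes use the same couple.
The compartment with the higher Cd²⁺(aq) concentration (1.1 M) acts as the cathode; ions are reduced there and produced at the dilute (0.073 M) anode.
With n = 2, Ecell = −(0.0592/2)·log([dilute]/[conc]) = −(0.0592/2)·log(0.073/1.1) = +0.035 V.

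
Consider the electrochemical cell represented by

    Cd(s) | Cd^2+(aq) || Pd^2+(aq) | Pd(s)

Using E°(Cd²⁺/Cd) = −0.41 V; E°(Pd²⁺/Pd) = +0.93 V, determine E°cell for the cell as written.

+1.34 V

By convention the left-hand electrode in cell notation is the anode (oxidation) and the right-hand electrode is the cathode (reduction).
E°cell = E°(right) − E°(left) = +0.93 − (−0.41) = +1.34 V.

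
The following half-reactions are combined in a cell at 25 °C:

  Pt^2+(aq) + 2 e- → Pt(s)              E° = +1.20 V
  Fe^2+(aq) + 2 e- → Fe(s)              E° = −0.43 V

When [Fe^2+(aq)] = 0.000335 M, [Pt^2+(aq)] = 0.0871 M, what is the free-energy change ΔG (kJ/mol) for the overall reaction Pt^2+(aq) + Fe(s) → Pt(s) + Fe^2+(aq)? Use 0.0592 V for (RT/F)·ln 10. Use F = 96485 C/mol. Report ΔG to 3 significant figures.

With Pt²⁺/Pt reduced at the cathode, E°cell = +1.20 − (−0.43) = +1.63 V and n = 2.
Q = [Fe^2+(aq)] / [Pt^2+(aq)] = 0.00385, so log Q = −2.415 and E = +1.63 − (0.0592/2)(−2.415) = +1.7015 V.
ΔG = −nFE = −(2)(96485)(+1.7015) J/mol = −328 kJ/mol.

−328 kJ/mol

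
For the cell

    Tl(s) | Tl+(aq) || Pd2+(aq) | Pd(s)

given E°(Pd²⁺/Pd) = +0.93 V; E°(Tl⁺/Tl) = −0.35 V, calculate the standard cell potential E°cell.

+1.28 V

By convention the left-hand electrode in cell notation is the anode (oxidation) and the right-hand electrode is the cathode (reduction).
E°cell = E°(right) − E°(left) = +0.93 − (−0.35) = +1.28 V.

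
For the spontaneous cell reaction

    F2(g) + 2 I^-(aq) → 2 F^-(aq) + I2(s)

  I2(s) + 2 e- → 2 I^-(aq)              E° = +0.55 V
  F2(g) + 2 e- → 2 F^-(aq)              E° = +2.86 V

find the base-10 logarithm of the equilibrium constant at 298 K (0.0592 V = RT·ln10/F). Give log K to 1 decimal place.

log K = 78.0

The F₂/F⁻ couple is reduced (cathode); E°cell = +2.86 − (+0.55) = +2.31 V with n = 2.
At equilibrium E = 0, so log K = nE°cell / 0.0592 = (2)(+2.31) / 0.0592 = 78.0.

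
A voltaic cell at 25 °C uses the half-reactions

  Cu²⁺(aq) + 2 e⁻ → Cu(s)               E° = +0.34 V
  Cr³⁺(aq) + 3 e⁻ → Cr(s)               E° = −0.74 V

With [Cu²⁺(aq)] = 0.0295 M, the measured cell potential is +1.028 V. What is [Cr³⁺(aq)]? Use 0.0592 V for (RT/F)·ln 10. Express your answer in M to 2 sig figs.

2.2 M

With Cu²⁺/Cu at the cathode and Cr³⁺/Cr at the anode, E°cell = +0.34 − (−0.74) = +1.08 V (n = 6).
Rearranging E = E° − (0.0592/n)·log Q gives log Q = 6(+1.08 − (+1.028))/0.0592 = 5.270.
Balancing electrons gives 3 Cu²⁺(aq) + 2 Cr(s) → 3 Cu(s) + 2 Cr³⁺(aq); thus Q = [Cr³⁺(aq)]^2 / [Cu²⁺(aq)]^3.
Solving for the unknown gives log [Cr³⁺(aq)] = 0.340, so [Cr³⁺(aq)] ≈ 2.2 M.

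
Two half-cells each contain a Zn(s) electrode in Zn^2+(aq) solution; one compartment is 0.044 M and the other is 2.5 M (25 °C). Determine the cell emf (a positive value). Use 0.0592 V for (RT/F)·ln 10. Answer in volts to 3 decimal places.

0.052 V

For a concentration cell E°cell = 0, since both electrodes use the same couple.
The compartment with the higher Zn^2+(aq) concentration (2.5 M) acts as the cathode; ions are reduced there and produced at the dilute (0.044 M) anode.
With n = 2, Ecell = −(0.0592/2)·log([dilute]/[conc]) = −(0.0592/2)·log(0.044/2.5) = +0.052 V.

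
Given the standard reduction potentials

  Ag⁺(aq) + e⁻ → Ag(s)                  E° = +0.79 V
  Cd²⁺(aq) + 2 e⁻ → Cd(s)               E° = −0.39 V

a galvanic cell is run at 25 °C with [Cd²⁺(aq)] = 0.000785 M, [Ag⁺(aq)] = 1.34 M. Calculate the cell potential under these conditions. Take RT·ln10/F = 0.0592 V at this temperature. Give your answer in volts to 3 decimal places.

Ag⁺/Ag is reduced (cathode, E° = +0.79 V) and Cd²⁺/Cd is oxidized (anode).
E°cell = +0.79 − (−0.39) = +1.18 V, with n = 2 electrons transferred.
Balancing gives 2 Ag⁺(aq) + Cd(s) → 2 Ag(s) + Cd²⁺(aq); hence Q = [Cd²⁺(aq)] / [Ag⁺(aq)]^2 = 0.000437 (log Q = −3.359).
Applying E = E° − (RT ln10/nF)·log Q gives +1.18 − (0.0592/2)(−3.359) = +1.279 V.

+1.279 V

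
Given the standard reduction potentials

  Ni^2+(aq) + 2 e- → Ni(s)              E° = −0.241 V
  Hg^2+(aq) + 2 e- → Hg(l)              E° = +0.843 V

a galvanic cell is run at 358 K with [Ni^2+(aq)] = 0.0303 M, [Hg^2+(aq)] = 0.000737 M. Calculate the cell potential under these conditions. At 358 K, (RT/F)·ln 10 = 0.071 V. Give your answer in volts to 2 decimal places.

The Hg²⁺/Hg couple has the more positive E°, so it is the cathode; Ni²⁺/Ni is the anode.
E°cell = E°cat − E°an = +0.843 − (−0.241) = +1.084 V; n = 2.
The balanced reaction is Hg^2+(aq) + Ni(s) → Hg(l) + Ni^2+(aq), so Q = [Ni^2+(aq)] / [Hg^2+(aq)] = 41.1 and log Q = 1.614.
E = E° − (0.071/n)·log Q = +1.084 − (0.071/2)(1.614) = +1.03 V.

+1.03 V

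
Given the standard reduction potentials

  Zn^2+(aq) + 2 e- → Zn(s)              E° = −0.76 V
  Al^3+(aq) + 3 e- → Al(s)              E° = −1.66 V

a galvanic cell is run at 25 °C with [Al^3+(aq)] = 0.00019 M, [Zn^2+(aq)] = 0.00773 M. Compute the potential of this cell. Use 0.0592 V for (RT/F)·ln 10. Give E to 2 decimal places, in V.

+0.91 V

Since E°(Zn²⁺/Zn) > E°(Al³⁺/Al), Zn²⁺/Zn serves as the cathode.
The standard potential is −0.76 − (−1.66) = +0.90 V and the balanced reaction transfers n = 6 electrons.
The balanced reaction is 3 Zn^2+(aq) + 2 Al(s) → 3 Zn(s) + 2 Al^3+(aq), so Q = [Al^3+(aq)]^2 / [Zn^2+(aq)]^3 = 0.0782 and log Q = −1.107.
E = E° − (0.0592/n)·log Q = +0.90 − (0.0592/6)(−1.107) = +0.91 V.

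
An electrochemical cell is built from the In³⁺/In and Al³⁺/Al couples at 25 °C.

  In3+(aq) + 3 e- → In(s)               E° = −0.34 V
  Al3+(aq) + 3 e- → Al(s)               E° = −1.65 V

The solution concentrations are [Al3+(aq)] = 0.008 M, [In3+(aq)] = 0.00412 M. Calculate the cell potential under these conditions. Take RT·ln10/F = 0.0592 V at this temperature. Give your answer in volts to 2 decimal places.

The In³⁺/In couple has the more positive E°, so it is the cathode; Al³⁺/Al is the anode.
E°cell = E°cat − E°an = −0.34 − (−1.65) = +1.31 V; n = 3.
The balanced reaction is In3+(aq) + Al(s) → In(s) + Al3+(aq), so Q = [Al3+(aq)] / [In3+(aq)] = 1.94 and log Q = 0.288.
E = E° − (0.0592/n)·log Q = +1.31 − (0.0592/3)(0.288) = +1.30 V.

+1.30 V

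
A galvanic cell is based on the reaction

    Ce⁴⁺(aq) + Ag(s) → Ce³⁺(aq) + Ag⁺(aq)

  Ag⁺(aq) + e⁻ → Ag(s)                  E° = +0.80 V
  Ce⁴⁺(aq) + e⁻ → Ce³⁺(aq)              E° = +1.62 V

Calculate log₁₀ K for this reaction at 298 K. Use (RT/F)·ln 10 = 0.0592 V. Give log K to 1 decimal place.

log K = 13.9

The Ce⁴⁺/Ce³⁺ couple is reduced (cathode); E°cell = +1.62 − (+0.80) = +0.82 V with n = 1.
At equilibrium E = 0, so log K = nE°cell / 0.0592 = (1)(+0.82) / 0.0592 = 13.9.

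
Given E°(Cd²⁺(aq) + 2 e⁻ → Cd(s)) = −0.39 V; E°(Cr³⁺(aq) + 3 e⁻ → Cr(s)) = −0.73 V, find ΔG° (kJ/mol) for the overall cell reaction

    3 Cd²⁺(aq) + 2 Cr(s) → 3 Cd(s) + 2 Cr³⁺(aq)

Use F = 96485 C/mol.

−197 kJ/mol

In the reaction as written Cd²⁺(aq) is reduced, so the Cd²⁺/Cd couple is the cathode and Cr³⁺/Cr is the anode.
E°cell = −0.39 − (−0.73) = +0.34 V; balancing electrons gives n = 6.
ΔG° = −nFE°cell = −(6)(96485)(+0.34) J/mol = −197 kJ/mol.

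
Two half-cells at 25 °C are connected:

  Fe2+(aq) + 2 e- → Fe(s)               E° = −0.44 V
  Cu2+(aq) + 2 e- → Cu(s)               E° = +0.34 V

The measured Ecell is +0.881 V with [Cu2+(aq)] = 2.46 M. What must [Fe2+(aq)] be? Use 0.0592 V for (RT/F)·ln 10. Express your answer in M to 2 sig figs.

0.00095 M

With Cu²⁺/Cu at the cathode and Fe²⁺/Fe at the anode, E°cell = +0.34 − (−0.44) = +0.78 V (n = 2).
Rearranging E = E° − (0.0592/n)·log Q gives log Q = 2(+0.78 − (+0.881))/0.0592 = −3.412.
Balancing electrons gives Cu2+(aq) + Fe(s) → Cu(s) + Fe2+(aq); thus Q = [Fe2+(aq)] / [Cu2+(aq)].
Solving for the unknown gives log [Fe2+(aq)] = −3.021, so [Fe2+(aq)] ≈ 0.00095 M.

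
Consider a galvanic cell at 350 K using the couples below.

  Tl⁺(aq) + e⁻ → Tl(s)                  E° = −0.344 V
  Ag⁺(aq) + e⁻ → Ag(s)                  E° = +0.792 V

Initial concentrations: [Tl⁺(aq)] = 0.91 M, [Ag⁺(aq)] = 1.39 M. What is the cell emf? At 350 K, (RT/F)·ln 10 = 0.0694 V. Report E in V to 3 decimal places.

+1.149 V

Ag⁺/Ag is reduced (cathode, E° = +0.792 V) and Tl⁺/Tl is oxidized (anode).
E°cell = +0.792 − (−0.344) = +1.136 V, with n = 1 electron transferred.
Balancing gives Ag⁺(aq) + Tl(s) → Ag(s) + Tl⁺(aq); hence Q = [Tl⁺(aq)] / [Ag⁺(aq)] = 0.655 (log Q = −0.184).
E = E° − (0.0694/n)·log Q = +1.136 − (0.0694/1)(−0.184) = +1.149 V.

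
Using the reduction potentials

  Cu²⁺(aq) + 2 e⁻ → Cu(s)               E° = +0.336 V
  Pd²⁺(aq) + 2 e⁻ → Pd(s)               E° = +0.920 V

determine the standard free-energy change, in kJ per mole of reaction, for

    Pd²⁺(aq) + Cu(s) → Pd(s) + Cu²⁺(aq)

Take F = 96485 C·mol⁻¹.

In the reaction as written Pd²⁺(aq) is reduced, so the Pd²⁺/Pd couple is the cathode and Cu²⁺/Cu is the anode.
E°cell = +0.920 − (+0.336) = +0.584 V; balancing electrons gives n = 2.
ΔG° = −nFE°cell = −(2)(96485)(+0.584) J/mol = −113 kJ/mol.

−113 kJ/mol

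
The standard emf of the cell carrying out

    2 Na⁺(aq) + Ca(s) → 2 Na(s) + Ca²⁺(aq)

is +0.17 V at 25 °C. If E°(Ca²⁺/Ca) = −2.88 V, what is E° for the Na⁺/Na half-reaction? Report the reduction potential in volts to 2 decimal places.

−2.71 V

In the reaction as written the Na⁺/Na couple is reduced (cathode) and Ca²⁺/Ca is oxidized (anode), so E°cell = E°(Na⁺/Na) − E°(Ca²⁺/Ca).
E°(Na⁺/Na) = E°cell + E°(anode) = +0.17 + (−2.88) = −2.71 V.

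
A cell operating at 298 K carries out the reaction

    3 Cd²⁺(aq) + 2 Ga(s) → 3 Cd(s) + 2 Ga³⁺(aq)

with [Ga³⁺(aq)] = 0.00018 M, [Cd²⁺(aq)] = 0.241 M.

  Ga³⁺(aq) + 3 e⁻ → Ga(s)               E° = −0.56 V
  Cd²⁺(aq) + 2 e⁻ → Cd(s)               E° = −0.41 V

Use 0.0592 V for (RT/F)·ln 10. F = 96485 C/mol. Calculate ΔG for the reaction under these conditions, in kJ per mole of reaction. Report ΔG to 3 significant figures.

E°cell = −0.41 − (−0.56) = +0.15 V; the balanced reaction transfers n = 6 electrons.
Q = [Ga³⁺(aq)]^2 / [Cd²⁺(aq)]^3 = 2.31×10^−6, so log Q = −5.636 and E = +0.15 − (0.0592/6)(−5.636) = +0.2056 V.
Finally ΔG = −nFE = −(6)(96485 C/mol)(+0.2056 V) = −119 kJ/mol.

−119 kJ/mol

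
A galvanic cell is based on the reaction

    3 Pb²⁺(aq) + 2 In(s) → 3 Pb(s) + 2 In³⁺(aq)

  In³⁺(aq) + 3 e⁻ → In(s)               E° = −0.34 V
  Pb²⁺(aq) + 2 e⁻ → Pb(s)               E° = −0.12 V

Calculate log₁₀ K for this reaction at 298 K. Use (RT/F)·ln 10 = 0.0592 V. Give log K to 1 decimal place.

log K = 22.3

The Pb²⁺/Pb couple is reduced (cathode); E°cell = −0.12 − (−0.34) = +0.22 V with n = 6.
At equilibrium E = 0, so log K = nE°cell / 0.0592 = (6)(+0.22) / 0.0592 = 22.3.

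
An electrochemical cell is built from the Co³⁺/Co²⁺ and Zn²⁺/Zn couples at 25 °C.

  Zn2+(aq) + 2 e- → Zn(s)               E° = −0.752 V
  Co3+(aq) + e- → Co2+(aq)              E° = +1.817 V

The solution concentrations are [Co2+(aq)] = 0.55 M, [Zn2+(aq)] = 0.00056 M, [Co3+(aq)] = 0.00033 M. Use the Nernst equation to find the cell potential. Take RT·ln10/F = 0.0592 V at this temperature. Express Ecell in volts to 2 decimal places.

+2.47 V

Since E°(Co³⁺/Co²⁺) > E°(Zn²⁺/Zn), Co³⁺/Co²⁺ serves as the cathode.
E°cell = E°cat − E°an = +1.817 − (−0.752) = +2.569 V; n = 2.
The balanced reaction is 2 Co3+(aq) + Zn(s) → 2 Co2+(aq) + Zn2+(aq), so Q = ([Co2+(aq)]^2·[Zn2+(aq)]) / [Co3+(aq)]^2 = 1.56×10^3 and log Q = 3.192.
E = E° − (0.0592/n)·log Q = +2.569 − (0.0592/2)(3.192) = +2.47 V.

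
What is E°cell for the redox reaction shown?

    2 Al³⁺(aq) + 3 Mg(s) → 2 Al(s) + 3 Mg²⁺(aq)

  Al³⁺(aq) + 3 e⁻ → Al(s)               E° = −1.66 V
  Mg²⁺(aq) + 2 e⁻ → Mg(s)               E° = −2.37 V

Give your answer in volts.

In the reaction as written, Al³⁺(aq) is reduced (cathode) and Mg²⁺(aq) is produced by oxidation at the anode.
E°cell = E°(cathode) − E°(anode) = −1.66 − (−2.37) = +0.71 V.

+0.71 V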